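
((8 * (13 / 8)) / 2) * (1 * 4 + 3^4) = 1105 / 2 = 552.50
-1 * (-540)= 540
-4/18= -2/9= -0.22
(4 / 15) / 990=2 / 7425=0.00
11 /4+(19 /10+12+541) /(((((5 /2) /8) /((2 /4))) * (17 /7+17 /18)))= 11303659 /42500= 265.97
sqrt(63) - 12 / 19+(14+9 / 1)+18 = 48.31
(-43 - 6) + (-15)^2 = 176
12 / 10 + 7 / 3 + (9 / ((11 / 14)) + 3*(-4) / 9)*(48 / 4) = 20623 / 165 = 124.99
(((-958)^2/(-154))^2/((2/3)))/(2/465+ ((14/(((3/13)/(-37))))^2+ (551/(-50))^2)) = 220311676832985000/20837223246938791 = 10.57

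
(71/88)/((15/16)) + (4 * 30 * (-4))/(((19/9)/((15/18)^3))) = -409802/3135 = -130.72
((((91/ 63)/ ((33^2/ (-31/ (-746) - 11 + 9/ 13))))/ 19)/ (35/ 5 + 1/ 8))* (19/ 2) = -6034/ 6314517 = -0.00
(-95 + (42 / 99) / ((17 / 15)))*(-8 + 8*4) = -424680 / 187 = -2271.02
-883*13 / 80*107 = -1228253 / 80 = -15353.16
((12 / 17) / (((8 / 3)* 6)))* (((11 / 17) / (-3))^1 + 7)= 173 / 578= 0.30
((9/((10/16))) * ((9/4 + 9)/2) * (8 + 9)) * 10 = 13770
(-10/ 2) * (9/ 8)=-45/ 8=-5.62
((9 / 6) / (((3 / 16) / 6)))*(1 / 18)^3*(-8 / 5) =-16 / 1215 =-0.01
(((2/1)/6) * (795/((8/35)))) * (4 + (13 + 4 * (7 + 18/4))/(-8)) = -3912.89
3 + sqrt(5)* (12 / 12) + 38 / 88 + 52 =sqrt(5) + 2439 / 44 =57.67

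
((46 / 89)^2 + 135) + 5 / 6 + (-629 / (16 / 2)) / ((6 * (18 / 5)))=906525239 / 6843744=132.46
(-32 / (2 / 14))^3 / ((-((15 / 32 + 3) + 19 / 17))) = 6114246656 / 2495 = 2450599.86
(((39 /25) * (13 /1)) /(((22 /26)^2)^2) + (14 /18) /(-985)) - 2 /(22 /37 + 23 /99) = 73010081169494 /1965706882425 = 37.14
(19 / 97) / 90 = 19 / 8730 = 0.00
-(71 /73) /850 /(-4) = 71 /248200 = 0.00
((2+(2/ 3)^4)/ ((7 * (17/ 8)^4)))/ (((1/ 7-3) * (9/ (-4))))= 729088/ 304434045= 0.00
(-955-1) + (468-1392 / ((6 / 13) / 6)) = -18584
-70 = -70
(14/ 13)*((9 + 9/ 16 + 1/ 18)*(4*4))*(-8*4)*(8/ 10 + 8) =-5460224/ 117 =-46668.58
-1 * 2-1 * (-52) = 50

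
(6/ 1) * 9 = 54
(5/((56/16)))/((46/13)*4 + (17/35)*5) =130/1509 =0.09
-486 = -486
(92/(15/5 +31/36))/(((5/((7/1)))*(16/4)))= 8.34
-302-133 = -435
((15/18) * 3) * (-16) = -40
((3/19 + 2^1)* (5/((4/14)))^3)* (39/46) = 68557125/6992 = 9805.08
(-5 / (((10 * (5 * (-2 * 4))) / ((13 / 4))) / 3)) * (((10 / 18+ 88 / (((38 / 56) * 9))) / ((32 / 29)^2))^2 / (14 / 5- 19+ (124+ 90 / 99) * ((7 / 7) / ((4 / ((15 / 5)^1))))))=73591235021447 / 309721131122688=0.24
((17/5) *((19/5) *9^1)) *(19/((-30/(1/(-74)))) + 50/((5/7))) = 150601011/18500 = 8140.60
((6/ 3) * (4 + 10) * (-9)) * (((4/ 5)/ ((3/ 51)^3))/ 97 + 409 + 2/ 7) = -113350.94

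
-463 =-463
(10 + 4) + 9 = 23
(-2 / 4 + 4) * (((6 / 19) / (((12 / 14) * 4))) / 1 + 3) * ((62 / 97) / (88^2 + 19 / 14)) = 71393 / 79938282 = 0.00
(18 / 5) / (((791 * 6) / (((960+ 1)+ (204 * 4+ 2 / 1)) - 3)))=5328 / 3955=1.35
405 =405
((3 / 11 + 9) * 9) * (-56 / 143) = -51408 / 1573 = -32.68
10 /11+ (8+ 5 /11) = 103 /11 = 9.36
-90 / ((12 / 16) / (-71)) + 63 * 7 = 8961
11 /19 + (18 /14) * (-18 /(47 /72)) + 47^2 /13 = 10974498 /81263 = 135.05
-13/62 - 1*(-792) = 49091/62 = 791.79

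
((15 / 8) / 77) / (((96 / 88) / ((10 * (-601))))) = -134.15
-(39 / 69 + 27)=-634 / 23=-27.57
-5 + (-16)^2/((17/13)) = 3243/17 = 190.76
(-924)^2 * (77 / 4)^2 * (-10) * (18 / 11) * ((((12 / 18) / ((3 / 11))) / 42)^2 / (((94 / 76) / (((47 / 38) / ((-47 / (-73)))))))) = -11521588540 / 423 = -27237797.97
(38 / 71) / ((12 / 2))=19 / 213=0.09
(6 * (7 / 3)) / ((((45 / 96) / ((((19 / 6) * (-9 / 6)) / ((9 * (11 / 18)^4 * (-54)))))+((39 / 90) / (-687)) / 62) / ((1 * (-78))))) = -47132816640 / 288711947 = -163.25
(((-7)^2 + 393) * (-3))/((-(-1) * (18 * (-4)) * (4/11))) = 2431/48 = 50.65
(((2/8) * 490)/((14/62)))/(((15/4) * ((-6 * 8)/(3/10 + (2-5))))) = 651/80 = 8.14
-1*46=-46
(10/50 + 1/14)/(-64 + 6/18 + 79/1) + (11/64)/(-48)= 34921/2472960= 0.01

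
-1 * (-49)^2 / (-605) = 2401 / 605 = 3.97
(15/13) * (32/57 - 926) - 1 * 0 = -1067.81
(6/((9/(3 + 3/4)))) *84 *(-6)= -1260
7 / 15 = 0.47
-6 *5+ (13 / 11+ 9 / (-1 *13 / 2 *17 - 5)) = -2225 / 77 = -28.90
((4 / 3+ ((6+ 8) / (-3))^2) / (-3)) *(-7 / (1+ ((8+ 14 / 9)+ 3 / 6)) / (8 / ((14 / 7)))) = 728 / 597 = 1.22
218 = 218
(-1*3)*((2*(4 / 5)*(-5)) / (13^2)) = 24 / 169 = 0.14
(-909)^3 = -751089429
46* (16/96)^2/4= 23/72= 0.32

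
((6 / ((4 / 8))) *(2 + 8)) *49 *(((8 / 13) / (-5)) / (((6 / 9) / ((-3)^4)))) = -87928.62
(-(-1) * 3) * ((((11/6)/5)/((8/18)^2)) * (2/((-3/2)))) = -297/40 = -7.42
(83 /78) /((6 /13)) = 83 /36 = 2.31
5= 5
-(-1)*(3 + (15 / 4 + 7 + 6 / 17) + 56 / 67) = 68061 / 4556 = 14.94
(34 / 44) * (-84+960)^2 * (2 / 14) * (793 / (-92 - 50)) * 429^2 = -43270531416684 / 497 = -87063443494.33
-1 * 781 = -781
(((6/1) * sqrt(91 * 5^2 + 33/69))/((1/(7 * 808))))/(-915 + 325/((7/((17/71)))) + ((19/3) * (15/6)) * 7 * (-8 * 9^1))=-33732384 * sqrt(75233)/50775835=-182.22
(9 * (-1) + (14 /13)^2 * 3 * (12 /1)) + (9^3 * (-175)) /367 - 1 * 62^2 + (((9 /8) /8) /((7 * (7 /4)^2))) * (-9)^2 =-353855657257 /85095556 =-4158.33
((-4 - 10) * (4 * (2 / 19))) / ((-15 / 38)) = 224 / 15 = 14.93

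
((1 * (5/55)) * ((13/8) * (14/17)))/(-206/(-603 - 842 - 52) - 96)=-136227/107342488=-0.00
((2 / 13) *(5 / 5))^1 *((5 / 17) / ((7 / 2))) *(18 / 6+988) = 19820 / 1547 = 12.81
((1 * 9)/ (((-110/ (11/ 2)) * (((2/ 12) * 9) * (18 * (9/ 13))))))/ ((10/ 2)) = -13/ 2700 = -0.00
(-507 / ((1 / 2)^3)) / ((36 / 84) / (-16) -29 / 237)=27194.36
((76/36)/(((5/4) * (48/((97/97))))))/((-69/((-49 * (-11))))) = -10241/37260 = -0.27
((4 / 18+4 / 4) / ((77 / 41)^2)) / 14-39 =-38.98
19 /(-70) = -19 /70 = -0.27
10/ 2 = 5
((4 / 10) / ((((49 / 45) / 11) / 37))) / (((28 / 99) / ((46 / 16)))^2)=18991662327 / 1229312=15449.02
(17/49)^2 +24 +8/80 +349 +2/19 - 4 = 168482659/456190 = 369.33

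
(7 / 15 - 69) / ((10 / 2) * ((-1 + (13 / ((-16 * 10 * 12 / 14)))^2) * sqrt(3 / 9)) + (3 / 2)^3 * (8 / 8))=-133.28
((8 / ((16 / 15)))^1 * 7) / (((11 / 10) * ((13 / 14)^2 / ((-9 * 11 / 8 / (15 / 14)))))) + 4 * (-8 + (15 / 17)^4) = -9441485513 / 14115049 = -668.89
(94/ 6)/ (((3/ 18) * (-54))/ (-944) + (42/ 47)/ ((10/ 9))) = 10426480/ 541593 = 19.25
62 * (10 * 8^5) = 20316160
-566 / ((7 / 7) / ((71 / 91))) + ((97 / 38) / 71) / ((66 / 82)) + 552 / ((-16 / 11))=-3326151545 / 4051047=-821.06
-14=-14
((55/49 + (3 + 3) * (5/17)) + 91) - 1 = 77375/833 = 92.89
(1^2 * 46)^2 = 2116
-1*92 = -92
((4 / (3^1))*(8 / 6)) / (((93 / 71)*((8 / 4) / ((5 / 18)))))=1420 / 7533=0.19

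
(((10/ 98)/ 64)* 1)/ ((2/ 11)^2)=605/ 12544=0.05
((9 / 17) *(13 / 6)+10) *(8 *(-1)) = -1516 / 17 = -89.18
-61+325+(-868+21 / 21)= -603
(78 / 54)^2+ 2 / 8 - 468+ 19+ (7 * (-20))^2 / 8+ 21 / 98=4544053 / 2268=2003.55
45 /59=0.76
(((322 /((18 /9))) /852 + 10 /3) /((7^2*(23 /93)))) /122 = 93031 /39048296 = 0.00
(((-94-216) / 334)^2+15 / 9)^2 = 6.39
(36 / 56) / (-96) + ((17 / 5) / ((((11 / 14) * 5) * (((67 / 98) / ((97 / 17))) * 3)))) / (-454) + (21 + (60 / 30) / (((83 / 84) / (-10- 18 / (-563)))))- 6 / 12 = 81889010673061 / 262675223025600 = 0.31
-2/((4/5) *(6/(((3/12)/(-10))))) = 1/96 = 0.01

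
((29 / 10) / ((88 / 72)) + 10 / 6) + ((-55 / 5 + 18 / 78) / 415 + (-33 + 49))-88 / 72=20072971 / 1068210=18.79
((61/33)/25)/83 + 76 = 5204161/68475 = 76.00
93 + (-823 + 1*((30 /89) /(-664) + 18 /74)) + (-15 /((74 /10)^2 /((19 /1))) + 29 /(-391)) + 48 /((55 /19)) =-624985640756691 /869903314060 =-718.45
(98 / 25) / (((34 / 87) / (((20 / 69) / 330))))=0.01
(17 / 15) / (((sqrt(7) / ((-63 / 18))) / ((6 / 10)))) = -17 * sqrt(7) / 50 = -0.90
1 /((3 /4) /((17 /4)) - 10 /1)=-17 /167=-0.10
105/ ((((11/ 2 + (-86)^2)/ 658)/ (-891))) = -8317.12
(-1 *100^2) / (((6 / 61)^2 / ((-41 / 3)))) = 381402500 / 27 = 14126018.52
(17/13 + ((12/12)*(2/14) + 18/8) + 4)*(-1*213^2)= -127169307/364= -349366.23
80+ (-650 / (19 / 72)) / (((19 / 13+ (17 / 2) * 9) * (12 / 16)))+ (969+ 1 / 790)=30634450743 / 30425270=1006.88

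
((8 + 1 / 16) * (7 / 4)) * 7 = 6321 / 64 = 98.77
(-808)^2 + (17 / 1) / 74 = 48311953 / 74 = 652864.23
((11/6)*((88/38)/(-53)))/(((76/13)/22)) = -17303/57399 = -0.30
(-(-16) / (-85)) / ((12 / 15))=-4 / 17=-0.24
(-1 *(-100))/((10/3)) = 30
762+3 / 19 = 14481 / 19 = 762.16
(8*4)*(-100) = -3200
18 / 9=2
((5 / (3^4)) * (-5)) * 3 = -25 / 27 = -0.93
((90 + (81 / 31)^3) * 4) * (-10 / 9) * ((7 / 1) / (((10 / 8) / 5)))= -399794080 / 29791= -13419.96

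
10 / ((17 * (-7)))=-10 / 119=-0.08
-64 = -64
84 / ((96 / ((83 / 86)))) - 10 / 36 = 3509 / 6192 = 0.57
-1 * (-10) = 10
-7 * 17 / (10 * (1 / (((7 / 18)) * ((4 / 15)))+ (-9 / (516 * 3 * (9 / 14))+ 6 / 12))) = -322371 / 274525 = -1.17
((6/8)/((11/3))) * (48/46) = 54/253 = 0.21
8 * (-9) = -72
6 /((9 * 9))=2 /27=0.07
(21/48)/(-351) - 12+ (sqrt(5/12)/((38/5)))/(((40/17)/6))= -67399/5616+ 17 *sqrt(15)/304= -11.78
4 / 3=1.33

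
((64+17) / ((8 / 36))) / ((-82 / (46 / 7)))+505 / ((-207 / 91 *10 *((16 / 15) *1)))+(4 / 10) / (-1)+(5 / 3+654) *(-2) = -4314700097 / 3168480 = -1361.76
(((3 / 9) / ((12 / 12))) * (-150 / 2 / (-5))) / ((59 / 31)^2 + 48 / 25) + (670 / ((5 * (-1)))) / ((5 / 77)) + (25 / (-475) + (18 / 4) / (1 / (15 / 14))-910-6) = -1053326947303 / 354186980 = -2973.93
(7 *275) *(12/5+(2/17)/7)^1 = 79090/17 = 4652.35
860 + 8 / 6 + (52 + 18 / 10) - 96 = 12287 / 15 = 819.13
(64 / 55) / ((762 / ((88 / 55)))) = 256 / 104775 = 0.00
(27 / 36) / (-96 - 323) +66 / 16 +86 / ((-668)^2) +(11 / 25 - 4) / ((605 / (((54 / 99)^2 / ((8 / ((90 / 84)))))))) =123448783630288 / 29940272902925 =4.12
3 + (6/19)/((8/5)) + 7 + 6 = 1231/76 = 16.20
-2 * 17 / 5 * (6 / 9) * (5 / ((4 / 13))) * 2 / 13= -34 / 3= -11.33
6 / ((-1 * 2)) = -3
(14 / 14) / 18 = 1 / 18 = 0.06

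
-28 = -28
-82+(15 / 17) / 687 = -319221 / 3893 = -82.00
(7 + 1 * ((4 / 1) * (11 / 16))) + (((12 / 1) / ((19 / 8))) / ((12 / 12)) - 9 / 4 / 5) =2727 / 190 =14.35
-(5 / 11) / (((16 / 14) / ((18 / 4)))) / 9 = -35 / 176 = -0.20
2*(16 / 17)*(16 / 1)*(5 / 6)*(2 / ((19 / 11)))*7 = 197120 / 969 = 203.43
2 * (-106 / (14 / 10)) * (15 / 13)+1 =-173.73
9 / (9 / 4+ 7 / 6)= 108 / 41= 2.63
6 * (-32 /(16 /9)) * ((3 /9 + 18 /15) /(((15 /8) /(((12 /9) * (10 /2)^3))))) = -14720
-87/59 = -1.47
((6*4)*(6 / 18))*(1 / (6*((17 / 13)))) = 52 / 51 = 1.02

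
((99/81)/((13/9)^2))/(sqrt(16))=99/676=0.15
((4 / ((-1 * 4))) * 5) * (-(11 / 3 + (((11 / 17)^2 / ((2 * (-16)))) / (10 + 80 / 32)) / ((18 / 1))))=7629479 / 416160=18.33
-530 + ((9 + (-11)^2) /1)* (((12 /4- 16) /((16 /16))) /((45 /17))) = -10516 /9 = -1168.44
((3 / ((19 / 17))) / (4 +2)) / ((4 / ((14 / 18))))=119 / 1368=0.09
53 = 53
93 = 93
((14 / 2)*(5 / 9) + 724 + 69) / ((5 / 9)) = 7172 / 5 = 1434.40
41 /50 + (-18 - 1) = -909 /50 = -18.18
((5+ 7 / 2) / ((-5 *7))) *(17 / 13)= -289 / 910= -0.32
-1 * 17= -17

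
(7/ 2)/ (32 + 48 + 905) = 7/ 1970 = 0.00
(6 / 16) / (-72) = -1 / 192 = -0.01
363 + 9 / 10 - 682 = -318.10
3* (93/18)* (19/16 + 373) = 185597/32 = 5799.91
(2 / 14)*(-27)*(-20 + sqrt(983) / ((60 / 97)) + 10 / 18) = 75 - 873*sqrt(983) / 140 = -120.51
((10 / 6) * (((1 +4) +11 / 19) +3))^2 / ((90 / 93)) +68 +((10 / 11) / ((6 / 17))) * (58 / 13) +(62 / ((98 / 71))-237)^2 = 248891343106729 / 6693128442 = 37186.10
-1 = -1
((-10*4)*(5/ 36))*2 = -100/ 9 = -11.11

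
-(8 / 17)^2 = -64 / 289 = -0.22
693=693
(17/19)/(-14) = -17/266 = -0.06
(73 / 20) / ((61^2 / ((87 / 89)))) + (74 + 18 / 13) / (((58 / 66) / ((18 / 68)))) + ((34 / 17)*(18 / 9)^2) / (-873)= 841181069259847 / 37058188632660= 22.70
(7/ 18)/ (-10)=-7/ 180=-0.04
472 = 472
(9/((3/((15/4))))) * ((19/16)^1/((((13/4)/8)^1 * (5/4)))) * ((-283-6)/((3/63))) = -2075598/13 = -159661.38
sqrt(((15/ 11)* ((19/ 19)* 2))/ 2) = sqrt(165)/ 11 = 1.17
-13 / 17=-0.76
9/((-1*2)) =-9/2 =-4.50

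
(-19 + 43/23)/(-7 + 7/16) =6304/2415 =2.61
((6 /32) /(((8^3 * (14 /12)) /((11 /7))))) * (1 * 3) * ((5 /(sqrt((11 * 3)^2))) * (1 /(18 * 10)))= 1 /802816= 0.00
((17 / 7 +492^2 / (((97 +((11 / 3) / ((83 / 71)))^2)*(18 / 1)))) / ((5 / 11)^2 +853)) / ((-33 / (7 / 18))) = -0.00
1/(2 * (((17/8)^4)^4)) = 140737488355328/48661191875666868481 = 0.00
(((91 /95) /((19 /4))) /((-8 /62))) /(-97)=2821 /175085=0.02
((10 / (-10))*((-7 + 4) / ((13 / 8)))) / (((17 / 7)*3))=56 / 221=0.25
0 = 0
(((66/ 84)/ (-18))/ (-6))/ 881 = 11/ 1332072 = 0.00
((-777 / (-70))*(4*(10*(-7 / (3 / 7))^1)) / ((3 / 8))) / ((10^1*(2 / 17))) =-246568 / 15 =-16437.87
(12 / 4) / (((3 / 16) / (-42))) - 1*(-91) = -581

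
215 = 215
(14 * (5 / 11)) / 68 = 35 / 374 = 0.09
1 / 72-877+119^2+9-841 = 896545 / 72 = 12452.01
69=69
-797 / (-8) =797 / 8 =99.62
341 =341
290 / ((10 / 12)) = 348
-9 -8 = -17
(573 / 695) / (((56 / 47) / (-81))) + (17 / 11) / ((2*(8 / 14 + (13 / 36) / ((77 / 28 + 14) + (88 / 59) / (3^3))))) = -10416568971299 / 190273224680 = -54.75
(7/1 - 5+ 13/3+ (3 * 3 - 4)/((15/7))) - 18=-28/3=-9.33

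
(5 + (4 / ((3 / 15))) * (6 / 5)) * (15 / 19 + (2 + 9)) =6496 / 19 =341.89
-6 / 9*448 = -896 / 3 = -298.67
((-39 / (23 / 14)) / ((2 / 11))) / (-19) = 3003 / 437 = 6.87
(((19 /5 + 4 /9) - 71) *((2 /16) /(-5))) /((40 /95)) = 14269 /3600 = 3.96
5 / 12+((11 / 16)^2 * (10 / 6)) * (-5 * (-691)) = 696865 / 256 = 2722.13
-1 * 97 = -97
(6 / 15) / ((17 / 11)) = 22 / 85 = 0.26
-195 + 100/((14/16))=-565/7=-80.71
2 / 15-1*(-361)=5417 / 15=361.13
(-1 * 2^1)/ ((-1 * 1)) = 2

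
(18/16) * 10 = 45/4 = 11.25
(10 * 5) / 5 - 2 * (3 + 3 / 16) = 29 / 8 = 3.62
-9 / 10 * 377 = -3393 / 10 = -339.30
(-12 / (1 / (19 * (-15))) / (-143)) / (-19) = 180 / 143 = 1.26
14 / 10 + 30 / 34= 194 / 85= 2.28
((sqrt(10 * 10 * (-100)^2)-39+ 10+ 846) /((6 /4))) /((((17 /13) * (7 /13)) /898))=551503108 /357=1544826.63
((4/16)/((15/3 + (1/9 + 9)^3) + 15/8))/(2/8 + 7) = 5832/129080131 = 0.00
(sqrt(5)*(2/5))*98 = 196*sqrt(5)/5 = 87.65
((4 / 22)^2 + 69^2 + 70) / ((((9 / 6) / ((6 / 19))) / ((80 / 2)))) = 93528800 / 2299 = 40682.38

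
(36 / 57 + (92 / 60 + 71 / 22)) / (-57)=-33809 / 357390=-0.09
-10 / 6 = -5 / 3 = -1.67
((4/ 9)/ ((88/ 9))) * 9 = 9/ 22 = 0.41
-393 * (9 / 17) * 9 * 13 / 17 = -413829 / 289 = -1431.93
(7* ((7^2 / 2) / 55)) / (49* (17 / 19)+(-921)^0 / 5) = 6517 / 92048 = 0.07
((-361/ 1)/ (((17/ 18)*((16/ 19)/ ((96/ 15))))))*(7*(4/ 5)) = -6913872/ 425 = -16267.93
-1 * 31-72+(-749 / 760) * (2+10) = -21817 / 190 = -114.83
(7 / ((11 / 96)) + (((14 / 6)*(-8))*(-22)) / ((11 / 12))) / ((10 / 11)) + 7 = 567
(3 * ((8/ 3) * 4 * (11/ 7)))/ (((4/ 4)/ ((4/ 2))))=704/ 7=100.57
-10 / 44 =-5 / 22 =-0.23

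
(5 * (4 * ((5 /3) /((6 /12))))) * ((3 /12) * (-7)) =-116.67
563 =563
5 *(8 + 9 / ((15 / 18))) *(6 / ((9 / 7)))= 1316 / 3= 438.67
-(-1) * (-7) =-7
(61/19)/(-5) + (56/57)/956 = -43667/68115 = -0.64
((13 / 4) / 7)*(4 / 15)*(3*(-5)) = -13 / 7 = -1.86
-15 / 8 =-1.88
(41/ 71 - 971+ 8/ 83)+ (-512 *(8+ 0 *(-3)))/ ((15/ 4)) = -182322892/ 88395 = -2062.59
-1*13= -13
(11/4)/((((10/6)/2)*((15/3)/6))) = 99/25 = 3.96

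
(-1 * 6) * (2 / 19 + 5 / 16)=-381 / 152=-2.51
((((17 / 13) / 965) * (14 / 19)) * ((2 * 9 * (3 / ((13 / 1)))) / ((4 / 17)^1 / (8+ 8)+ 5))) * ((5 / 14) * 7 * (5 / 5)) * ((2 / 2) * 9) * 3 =11798136 / 211325543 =0.06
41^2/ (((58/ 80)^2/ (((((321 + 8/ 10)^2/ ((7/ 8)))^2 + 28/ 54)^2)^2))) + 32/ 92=123084654916583459540757100000000000000000000.00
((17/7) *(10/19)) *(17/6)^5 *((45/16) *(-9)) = -603439225/102144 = -5907.73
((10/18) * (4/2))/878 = 0.00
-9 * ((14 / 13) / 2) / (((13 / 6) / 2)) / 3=-252 / 169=-1.49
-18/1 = -18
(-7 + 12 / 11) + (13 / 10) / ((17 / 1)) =-10907 / 1870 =-5.83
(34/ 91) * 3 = 102/ 91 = 1.12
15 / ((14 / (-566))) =-4245 / 7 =-606.43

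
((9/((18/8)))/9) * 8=32/9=3.56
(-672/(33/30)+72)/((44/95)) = -140790/121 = -1163.55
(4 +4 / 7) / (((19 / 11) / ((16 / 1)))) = 5632 / 133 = 42.35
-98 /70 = -7 /5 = -1.40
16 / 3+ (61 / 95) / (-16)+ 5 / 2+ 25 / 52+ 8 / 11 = 5869531 / 652080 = 9.00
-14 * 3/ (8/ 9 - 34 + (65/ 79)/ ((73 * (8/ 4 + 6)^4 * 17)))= 151792607232/ 119667187127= 1.27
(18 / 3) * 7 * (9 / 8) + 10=229 / 4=57.25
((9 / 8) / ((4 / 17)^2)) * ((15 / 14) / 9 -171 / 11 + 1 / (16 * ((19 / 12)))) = -234205311 / 749056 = -312.67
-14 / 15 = -0.93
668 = 668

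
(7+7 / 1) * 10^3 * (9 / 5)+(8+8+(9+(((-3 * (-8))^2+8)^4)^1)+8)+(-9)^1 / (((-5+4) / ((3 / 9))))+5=116319220377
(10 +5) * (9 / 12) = 45 / 4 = 11.25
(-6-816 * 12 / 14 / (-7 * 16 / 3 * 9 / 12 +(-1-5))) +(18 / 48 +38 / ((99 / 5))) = 93503 / 5544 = 16.87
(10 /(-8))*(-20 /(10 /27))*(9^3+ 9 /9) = 49275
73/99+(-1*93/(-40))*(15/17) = 37549/13464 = 2.79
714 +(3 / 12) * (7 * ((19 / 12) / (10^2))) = 3427333 / 4800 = 714.03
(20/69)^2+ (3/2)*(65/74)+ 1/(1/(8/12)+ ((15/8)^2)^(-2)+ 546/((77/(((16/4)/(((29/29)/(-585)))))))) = 18248380064757485/13020390469609164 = 1.40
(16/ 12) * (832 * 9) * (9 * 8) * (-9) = -6469632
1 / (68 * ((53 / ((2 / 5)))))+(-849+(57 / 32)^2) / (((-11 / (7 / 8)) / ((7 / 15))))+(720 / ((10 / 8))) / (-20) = 1054767369 / 405954560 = 2.60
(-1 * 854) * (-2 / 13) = 1708 / 13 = 131.38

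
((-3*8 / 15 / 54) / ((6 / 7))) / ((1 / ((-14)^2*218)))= -598192 / 405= -1477.02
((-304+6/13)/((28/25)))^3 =-120005536203125/6028568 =-19906142.92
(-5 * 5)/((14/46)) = -575/7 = -82.14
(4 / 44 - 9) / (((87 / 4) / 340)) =-133280 / 957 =-139.27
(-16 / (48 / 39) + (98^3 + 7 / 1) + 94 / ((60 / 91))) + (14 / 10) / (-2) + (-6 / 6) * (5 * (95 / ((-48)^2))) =10844094649 / 11520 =941327.66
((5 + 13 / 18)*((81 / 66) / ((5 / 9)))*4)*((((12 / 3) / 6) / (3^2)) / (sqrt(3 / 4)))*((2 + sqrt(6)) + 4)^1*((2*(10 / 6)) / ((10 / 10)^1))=824*sqrt(3)*(sqrt(6) + 6) / 99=121.81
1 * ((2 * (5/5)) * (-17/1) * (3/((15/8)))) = -54.40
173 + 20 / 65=2253 / 13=173.31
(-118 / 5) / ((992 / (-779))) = 45961 / 2480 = 18.53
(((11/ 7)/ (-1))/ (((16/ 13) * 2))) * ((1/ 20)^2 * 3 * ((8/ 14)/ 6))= -143/ 313600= -0.00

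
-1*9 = -9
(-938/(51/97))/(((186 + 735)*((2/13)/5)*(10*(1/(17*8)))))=-2365636/2763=-856.18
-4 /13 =-0.31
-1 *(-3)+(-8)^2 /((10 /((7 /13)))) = 419 /65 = 6.45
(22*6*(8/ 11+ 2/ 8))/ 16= 129/ 16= 8.06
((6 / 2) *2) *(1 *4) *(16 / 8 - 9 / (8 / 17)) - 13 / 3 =-1246 / 3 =-415.33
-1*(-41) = 41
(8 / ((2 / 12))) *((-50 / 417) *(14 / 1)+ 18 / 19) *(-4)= 140.41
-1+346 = 345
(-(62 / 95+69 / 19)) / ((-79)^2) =-407 / 592895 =-0.00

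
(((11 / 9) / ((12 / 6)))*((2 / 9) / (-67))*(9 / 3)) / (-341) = 1 / 56079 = 0.00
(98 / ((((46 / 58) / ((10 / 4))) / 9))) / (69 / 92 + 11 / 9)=1409.69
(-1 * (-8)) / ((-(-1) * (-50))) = -0.16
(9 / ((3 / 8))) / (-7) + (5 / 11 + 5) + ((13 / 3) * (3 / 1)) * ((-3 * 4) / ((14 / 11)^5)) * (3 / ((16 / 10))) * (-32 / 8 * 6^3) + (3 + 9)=27986992155 / 369754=75690.84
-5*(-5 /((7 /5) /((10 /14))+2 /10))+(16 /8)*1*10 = 1705 /54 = 31.57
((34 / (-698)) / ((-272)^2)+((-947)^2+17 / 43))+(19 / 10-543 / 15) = 292843987904169 / 326552320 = 896775.10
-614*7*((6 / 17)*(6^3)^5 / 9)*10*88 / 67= -1185568304041820160 / 1139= -1040885253768059.84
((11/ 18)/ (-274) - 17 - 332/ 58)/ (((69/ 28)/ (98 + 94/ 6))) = -7758960209/ 7401699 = -1048.27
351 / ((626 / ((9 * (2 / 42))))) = 0.24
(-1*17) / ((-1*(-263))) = -17 / 263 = -0.06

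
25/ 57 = 0.44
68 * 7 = 476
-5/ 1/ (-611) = 5/ 611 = 0.01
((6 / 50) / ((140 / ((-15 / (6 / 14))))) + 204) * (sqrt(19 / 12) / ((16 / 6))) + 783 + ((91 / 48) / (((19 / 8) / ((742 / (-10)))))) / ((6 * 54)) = 20397 * sqrt(57) / 1600 + 144570679 / 184680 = 879.06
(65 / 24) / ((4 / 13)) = 845 / 96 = 8.80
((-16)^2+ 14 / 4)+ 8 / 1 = 535 / 2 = 267.50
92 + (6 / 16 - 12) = 643 / 8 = 80.38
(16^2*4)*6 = 6144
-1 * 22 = -22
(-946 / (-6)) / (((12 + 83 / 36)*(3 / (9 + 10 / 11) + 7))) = 154671 / 102485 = 1.51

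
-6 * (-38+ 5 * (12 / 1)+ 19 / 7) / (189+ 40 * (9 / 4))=-346 / 651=-0.53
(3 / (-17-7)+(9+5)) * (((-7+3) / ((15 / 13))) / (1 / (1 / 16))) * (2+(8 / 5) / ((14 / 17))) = -33189 / 2800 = -11.85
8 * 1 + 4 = 12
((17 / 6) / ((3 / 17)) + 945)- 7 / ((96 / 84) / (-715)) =384511 / 72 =5340.43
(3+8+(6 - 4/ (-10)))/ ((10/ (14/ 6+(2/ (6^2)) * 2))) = 319/ 75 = 4.25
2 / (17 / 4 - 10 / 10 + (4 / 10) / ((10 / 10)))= 40 / 73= 0.55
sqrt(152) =2 * sqrt(38) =12.33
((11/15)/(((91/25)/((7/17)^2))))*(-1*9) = -1155/3757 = -0.31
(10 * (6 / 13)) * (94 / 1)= 5640 / 13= 433.85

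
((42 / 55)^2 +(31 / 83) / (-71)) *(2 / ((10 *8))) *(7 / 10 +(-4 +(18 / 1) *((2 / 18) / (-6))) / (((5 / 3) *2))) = -30904431 / 3565265000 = -0.01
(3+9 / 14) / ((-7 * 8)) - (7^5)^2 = -221460595267 / 784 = -282475249.07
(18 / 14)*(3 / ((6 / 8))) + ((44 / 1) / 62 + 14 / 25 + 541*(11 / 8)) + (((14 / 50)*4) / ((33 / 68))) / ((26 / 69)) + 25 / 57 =267738574321 / 353753400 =756.85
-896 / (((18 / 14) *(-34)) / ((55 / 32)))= 5390 / 153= 35.23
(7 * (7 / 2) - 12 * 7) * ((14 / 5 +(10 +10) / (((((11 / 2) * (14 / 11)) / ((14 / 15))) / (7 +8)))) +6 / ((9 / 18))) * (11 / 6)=-179333 / 30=-5977.77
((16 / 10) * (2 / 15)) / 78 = 8 / 2925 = 0.00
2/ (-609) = -2/ 609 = -0.00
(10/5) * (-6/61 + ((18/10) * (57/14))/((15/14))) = 20562/1525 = 13.48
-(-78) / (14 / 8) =44.57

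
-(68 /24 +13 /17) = -367 /102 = -3.60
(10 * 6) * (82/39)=1640/13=126.15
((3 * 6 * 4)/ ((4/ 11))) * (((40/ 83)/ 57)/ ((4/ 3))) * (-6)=-11880/ 1577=-7.53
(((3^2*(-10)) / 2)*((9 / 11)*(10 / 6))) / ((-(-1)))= -675 / 11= -61.36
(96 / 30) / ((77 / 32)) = 1.33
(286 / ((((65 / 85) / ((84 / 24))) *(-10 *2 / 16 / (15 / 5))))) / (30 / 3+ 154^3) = -7854 / 9130685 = -0.00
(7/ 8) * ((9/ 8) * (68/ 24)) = 357/ 128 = 2.79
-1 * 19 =-19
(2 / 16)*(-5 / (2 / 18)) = -45 / 8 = -5.62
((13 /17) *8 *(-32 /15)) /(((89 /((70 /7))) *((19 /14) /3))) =-93184 /28747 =-3.24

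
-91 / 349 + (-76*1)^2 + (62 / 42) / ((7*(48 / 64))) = 888981529 / 153909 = 5776.02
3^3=27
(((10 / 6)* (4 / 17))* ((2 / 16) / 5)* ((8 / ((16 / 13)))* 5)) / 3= 65 / 612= 0.11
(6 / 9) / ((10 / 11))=11 / 15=0.73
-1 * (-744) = 744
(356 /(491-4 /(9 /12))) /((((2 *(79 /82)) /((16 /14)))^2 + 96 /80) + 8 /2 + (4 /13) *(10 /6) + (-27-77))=-22405443840 /2917383429373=-0.01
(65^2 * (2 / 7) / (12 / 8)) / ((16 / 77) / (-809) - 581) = -150393100 / 108576747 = -1.39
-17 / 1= -17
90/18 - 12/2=-1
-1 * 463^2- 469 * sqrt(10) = -214369- 469 * sqrt(10) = -215852.11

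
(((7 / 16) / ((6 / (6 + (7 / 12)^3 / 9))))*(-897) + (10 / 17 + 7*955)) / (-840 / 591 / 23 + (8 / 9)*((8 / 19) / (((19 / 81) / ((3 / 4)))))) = 87067281299160215 / 15704934137856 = 5543.94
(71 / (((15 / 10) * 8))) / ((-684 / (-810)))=7.01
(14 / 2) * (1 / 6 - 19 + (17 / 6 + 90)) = 518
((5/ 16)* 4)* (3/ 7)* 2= 15/ 14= 1.07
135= 135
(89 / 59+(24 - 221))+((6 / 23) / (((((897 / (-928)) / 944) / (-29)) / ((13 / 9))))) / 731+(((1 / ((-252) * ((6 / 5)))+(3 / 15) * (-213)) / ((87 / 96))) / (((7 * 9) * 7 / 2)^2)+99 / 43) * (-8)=-24235169499379341082 / 121599571901260005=-199.30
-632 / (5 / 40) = -5056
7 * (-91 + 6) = -595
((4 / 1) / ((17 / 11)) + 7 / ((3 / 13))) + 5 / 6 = 3443 / 102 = 33.75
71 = 71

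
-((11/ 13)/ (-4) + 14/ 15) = -0.72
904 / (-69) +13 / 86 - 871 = -5245361 / 5934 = -883.95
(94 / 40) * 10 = 47 / 2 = 23.50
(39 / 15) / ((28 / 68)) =221 / 35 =6.31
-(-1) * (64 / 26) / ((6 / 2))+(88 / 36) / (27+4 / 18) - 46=-430832 / 9555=-45.09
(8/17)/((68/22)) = 44/289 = 0.15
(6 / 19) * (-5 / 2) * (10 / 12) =-25 / 38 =-0.66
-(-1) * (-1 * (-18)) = 18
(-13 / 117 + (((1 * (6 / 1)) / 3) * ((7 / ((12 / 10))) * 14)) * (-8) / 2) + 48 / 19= -111307 / 171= -650.92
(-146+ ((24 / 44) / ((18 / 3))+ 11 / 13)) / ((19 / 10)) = -207440 / 2717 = -76.35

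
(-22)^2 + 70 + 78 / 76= 21091 / 38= 555.03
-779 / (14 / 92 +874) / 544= -0.00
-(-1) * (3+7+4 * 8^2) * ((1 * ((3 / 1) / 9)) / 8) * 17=2261 / 12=188.42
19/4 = 4.75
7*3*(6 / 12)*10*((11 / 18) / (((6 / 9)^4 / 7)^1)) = 72765 / 32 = 2273.91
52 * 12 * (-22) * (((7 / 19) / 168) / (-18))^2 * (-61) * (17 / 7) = 0.03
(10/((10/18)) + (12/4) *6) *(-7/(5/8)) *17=-34272/5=-6854.40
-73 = -73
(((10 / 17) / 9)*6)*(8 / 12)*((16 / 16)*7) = 280 / 153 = 1.83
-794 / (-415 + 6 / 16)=6352 / 3317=1.91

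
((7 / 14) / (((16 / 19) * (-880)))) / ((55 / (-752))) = 893 / 96800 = 0.01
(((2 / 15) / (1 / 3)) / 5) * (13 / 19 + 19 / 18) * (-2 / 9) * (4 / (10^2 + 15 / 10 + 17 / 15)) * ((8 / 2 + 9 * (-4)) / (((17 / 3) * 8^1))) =448 / 526509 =0.00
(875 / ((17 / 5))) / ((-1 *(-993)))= 4375 / 16881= 0.26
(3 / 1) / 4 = 3 / 4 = 0.75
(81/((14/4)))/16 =81/56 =1.45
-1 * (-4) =4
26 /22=13 /11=1.18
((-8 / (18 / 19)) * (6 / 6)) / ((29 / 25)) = -1900 / 261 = -7.28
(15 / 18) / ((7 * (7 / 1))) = 5 / 294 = 0.02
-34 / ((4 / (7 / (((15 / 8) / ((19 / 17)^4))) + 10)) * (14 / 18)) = -29739189 / 171955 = -172.95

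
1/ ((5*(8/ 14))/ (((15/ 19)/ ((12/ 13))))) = 91/ 304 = 0.30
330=330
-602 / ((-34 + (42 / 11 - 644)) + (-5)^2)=6622 / 7141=0.93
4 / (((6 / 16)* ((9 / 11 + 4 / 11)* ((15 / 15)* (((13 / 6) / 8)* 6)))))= 2816 / 507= 5.55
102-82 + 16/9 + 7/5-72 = -2197/45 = -48.82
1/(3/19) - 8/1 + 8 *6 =139/3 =46.33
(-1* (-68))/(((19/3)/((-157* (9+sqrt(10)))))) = -288252/19- 32028* sqrt(10)/19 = -20501.76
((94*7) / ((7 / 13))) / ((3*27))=1222 / 81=15.09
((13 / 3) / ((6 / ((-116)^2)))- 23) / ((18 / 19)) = 1657883 / 162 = 10233.85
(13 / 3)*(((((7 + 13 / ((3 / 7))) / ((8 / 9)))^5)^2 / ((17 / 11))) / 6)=7981922651633754.35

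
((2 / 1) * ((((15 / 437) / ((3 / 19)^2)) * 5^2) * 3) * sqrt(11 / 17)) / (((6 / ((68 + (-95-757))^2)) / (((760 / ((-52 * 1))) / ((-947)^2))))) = -277363520000 * sqrt(187) / 13675440441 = -277.35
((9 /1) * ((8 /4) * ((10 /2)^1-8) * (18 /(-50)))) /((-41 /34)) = -16524 /1025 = -16.12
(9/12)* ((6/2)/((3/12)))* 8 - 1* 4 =68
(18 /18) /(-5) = -1 /5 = -0.20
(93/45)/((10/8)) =124/75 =1.65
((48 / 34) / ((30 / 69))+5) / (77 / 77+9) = 701 / 850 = 0.82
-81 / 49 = -1.65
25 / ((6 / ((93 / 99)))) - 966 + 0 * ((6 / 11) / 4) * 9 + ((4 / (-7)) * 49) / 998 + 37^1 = -91403105 / 98802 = -925.11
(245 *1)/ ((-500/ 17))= -833/ 100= -8.33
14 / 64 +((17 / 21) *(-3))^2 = 9591 / 1568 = 6.12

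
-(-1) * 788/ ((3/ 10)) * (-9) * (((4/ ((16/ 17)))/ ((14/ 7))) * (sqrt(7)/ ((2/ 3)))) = -150705 * sqrt(7)/ 2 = -199363.98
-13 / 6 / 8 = -13 / 48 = -0.27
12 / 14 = 6 / 7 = 0.86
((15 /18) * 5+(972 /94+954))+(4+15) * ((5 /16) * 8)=143257 /141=1016.01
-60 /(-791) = 0.08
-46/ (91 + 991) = -23/ 541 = -0.04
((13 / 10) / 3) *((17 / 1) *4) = 442 / 15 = 29.47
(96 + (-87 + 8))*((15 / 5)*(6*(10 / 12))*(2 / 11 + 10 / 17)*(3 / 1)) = 6480 / 11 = 589.09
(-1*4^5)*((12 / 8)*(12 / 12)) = -1536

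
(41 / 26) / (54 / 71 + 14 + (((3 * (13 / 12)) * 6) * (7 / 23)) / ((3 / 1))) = 66953 / 710697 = 0.09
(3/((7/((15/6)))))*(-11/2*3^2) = -1485/28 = -53.04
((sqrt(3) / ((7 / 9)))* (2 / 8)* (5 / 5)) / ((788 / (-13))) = -117* sqrt(3) / 22064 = -0.01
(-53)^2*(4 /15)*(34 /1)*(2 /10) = 382024 /75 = 5093.65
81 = 81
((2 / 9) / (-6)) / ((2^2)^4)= -1 / 6912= -0.00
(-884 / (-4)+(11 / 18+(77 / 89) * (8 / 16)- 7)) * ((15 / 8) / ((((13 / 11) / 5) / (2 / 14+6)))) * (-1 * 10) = -391703125 / 3738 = -104789.49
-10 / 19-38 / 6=-6.86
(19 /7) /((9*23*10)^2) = 19 /29994300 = 0.00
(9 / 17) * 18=162 / 17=9.53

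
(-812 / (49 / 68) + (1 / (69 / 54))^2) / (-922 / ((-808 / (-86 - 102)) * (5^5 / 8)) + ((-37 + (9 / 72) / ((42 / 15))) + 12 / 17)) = 358036051400000 / 11698387264451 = 30.61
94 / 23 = 4.09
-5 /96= -0.05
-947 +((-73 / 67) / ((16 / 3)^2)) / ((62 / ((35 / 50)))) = -10070629879 / 10634240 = -947.00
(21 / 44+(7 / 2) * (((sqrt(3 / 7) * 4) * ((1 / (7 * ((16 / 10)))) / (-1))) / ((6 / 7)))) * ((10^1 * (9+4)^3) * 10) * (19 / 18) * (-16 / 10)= -5844020 / 33+2087150 * sqrt(21) / 27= 177150.07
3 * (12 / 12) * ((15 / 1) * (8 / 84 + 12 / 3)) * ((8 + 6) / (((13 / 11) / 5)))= 10915.38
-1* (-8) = 8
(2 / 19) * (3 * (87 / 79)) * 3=1566 / 1501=1.04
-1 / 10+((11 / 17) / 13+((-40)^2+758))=5211069 / 2210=2357.95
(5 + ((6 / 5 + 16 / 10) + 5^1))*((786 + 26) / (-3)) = -51968 / 15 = -3464.53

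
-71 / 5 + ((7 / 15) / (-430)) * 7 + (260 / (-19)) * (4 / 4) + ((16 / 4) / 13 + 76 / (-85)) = -28.48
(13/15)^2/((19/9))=169/475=0.36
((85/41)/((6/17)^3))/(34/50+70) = 10440125/15648552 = 0.67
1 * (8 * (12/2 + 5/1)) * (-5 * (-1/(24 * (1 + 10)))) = 5/3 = 1.67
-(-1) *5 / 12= 5 / 12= 0.42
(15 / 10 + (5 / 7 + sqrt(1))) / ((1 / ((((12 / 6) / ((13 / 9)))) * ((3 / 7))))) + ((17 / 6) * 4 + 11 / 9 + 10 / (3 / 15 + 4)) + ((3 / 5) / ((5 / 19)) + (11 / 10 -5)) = 4363927 / 286650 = 15.22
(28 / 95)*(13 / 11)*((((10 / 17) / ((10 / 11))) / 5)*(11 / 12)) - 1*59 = -1428274 / 24225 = -58.96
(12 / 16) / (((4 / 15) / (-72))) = -405 / 2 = -202.50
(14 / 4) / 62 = 7 / 124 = 0.06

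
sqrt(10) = 3.16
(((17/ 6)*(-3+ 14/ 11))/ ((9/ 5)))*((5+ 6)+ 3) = -11305/ 297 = -38.06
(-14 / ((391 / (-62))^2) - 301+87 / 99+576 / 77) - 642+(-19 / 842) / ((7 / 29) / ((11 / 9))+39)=-115881414112318105 / 123938231972016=-934.99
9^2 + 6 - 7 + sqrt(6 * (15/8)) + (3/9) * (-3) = 3 * sqrt(5)/2 + 79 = 82.35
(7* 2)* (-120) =-1680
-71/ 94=-0.76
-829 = -829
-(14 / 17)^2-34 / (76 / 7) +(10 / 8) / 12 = -976681 / 263568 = -3.71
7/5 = 1.40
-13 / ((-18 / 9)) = 6.50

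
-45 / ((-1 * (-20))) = -9 / 4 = -2.25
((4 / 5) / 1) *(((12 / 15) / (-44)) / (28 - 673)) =4 / 177375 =0.00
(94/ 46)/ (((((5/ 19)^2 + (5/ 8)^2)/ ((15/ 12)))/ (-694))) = -188401568/ 48875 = -3854.76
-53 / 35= -1.51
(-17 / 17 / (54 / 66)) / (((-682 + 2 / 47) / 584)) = 75482 / 72117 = 1.05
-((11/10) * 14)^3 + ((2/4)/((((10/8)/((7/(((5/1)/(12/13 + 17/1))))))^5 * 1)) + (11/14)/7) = 577818618663331026701/355339003906250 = 1626105.25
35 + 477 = 512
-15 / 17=-0.88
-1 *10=-10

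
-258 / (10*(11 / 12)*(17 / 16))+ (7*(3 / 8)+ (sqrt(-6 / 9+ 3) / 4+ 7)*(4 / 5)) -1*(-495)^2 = -1832923621 / 7480+ sqrt(21) / 15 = -245042.96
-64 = -64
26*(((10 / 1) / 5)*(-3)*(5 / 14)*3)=-1170 / 7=-167.14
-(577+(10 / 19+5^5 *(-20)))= 1176527 / 19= 61922.47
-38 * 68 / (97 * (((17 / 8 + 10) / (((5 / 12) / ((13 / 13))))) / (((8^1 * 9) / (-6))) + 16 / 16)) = 5440 / 291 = 18.69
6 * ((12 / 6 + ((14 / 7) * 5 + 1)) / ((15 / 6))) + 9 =201 / 5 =40.20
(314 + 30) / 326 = 172 / 163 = 1.06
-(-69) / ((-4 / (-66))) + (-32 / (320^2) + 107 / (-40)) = 3634639 / 3200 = 1135.82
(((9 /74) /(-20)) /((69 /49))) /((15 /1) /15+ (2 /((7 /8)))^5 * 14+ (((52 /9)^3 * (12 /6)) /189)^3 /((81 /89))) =-218005972198230241809 /44615992549138953192737960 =-0.00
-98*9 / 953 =-882 / 953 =-0.93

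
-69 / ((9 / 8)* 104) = -23 / 39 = -0.59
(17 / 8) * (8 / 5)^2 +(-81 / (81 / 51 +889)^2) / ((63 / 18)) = 174572711 / 32090744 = 5.44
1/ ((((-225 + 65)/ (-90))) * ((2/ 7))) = 63/ 32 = 1.97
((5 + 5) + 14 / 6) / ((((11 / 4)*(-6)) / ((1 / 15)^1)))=-74 / 1485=-0.05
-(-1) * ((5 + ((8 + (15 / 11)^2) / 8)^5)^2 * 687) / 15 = 10176271853612565258041280603387381 / 3611799033274388706344692613120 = 2817.51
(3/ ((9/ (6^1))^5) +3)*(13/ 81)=3575/ 6561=0.54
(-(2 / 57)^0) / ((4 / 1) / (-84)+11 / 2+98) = -42 / 4345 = -0.01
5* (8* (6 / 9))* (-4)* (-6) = 640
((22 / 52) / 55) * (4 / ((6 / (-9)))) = -3 / 65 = -0.05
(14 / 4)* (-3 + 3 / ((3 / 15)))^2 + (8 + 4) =516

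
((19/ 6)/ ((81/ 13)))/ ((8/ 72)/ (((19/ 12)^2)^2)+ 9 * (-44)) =-32189287/ 25079938632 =-0.00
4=4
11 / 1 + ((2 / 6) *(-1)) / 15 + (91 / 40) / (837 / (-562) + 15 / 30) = 868517 / 100080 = 8.68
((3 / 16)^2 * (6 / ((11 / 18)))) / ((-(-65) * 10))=243 / 457600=0.00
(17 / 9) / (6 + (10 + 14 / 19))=323 / 2862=0.11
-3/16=-0.19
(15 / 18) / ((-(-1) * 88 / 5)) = 25 / 528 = 0.05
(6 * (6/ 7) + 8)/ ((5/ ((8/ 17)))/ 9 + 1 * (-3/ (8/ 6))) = -6624/ 539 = -12.29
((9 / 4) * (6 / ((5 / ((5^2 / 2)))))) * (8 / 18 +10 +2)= 420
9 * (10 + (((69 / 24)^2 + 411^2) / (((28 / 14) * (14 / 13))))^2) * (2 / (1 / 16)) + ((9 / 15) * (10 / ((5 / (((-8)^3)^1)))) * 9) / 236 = 52447038105242679831 / 29603840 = 1771629562423.07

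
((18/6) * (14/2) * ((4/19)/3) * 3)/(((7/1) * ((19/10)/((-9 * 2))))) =-2160/361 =-5.98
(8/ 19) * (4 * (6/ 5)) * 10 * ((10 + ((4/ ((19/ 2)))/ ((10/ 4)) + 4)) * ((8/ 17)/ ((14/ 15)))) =6202368/ 42959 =144.38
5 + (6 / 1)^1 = 11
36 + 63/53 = 1971/53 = 37.19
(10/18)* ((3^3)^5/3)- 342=2656863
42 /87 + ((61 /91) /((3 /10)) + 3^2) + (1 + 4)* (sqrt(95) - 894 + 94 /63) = -4402.09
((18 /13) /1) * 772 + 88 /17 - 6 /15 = 1186438 /1105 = 1073.70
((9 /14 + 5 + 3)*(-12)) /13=-7.98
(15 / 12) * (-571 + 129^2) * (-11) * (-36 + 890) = -188701975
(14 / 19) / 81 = 14 / 1539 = 0.01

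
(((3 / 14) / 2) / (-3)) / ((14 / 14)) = -1 / 28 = -0.04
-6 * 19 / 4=-57 / 2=-28.50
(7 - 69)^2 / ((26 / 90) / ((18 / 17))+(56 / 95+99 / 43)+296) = 82059480 / 6386393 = 12.85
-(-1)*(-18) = -18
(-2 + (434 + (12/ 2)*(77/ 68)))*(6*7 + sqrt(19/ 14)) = 14919*sqrt(266)/ 476 + 313299/ 17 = 18940.53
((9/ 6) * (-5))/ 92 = -15/ 184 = -0.08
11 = 11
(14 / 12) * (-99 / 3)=-77 / 2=-38.50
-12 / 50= -6 / 25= -0.24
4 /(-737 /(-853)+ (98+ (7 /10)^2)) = 341200 /8474897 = 0.04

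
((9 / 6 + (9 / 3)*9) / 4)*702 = 20007 / 4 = 5001.75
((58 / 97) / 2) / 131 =29 / 12707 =0.00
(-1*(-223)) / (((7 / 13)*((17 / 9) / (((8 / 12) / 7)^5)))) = 92768 / 54000891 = 0.00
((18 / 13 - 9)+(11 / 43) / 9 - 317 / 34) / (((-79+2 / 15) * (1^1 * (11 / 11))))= 14463035 / 67452294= 0.21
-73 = -73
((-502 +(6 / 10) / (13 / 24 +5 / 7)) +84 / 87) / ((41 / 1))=-15314534 / 1254395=-12.21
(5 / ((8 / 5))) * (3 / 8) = 75 / 64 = 1.17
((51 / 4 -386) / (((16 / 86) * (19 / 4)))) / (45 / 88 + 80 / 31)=-21891859 / 160265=-136.60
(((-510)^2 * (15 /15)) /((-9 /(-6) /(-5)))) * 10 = -8670000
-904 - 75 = -979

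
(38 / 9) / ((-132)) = -19 / 594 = -0.03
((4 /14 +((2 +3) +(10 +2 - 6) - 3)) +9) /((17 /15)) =1815 /119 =15.25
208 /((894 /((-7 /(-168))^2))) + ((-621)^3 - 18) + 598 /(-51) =-131027904462235 /547128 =-239483090.73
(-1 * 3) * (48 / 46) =-72 / 23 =-3.13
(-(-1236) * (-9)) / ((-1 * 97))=11124 / 97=114.68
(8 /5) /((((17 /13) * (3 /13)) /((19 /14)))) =12844 /1785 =7.20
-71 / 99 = -0.72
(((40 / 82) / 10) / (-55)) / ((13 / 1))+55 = 1612323 / 29315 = 55.00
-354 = -354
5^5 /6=3125 /6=520.83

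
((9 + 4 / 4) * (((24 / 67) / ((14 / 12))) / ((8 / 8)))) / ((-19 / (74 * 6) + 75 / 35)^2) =1987130880 / 2854315843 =0.70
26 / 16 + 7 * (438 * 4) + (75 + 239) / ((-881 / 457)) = 12102.74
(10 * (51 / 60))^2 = 289 / 4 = 72.25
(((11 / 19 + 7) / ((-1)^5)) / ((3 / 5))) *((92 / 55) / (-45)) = 1472 / 3135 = 0.47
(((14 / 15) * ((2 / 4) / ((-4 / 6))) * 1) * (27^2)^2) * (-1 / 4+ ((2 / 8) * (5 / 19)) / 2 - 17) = 9735467679 / 1520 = 6404912.95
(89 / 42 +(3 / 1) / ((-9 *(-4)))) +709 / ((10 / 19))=566707 / 420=1349.30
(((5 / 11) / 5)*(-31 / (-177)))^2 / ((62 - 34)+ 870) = 961 / 3404146482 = 0.00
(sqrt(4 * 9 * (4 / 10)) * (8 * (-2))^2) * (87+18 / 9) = 136704 * sqrt(10) / 5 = 86459.20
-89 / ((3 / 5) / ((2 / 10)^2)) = -89 / 15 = -5.93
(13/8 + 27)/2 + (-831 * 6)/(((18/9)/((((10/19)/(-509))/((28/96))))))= 25075733/1083152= 23.15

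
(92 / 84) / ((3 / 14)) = 46 / 9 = 5.11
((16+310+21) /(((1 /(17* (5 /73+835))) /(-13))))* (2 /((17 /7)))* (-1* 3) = 11549603520 /73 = 158213746.85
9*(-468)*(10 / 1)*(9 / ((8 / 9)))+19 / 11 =-426463.27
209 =209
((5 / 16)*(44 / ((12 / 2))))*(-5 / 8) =-1.43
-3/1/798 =-1/266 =-0.00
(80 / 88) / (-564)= -5 / 3102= -0.00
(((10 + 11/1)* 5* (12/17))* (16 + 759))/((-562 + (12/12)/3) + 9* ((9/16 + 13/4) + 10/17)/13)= -609336000/5925841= -102.83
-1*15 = -15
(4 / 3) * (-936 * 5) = -6240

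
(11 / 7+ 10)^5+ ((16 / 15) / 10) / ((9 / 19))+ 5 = 2353638748964 / 11344725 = 207465.47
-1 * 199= -199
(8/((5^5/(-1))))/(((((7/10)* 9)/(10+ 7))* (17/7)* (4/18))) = -8/625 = -0.01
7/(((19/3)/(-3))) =-63/19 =-3.32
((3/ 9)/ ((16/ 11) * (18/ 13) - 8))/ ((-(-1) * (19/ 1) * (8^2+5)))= -143/ 3366648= -0.00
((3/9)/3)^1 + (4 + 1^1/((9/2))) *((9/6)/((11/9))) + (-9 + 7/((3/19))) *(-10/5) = -6472/99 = -65.37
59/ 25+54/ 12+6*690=207343/ 50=4146.86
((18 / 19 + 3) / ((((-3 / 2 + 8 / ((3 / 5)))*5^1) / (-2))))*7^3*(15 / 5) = -185220 / 1349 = -137.30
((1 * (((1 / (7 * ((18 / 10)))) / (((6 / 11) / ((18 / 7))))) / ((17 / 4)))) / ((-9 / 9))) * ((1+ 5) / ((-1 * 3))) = 440 / 2499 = 0.18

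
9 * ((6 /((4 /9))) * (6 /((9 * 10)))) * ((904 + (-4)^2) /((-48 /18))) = -5589 /2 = -2794.50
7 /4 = 1.75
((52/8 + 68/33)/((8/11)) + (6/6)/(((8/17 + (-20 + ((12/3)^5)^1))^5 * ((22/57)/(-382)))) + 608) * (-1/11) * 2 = -3299387277400549502019203/29279580531572369788416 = -112.69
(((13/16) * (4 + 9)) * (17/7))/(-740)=-2873/82880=-0.03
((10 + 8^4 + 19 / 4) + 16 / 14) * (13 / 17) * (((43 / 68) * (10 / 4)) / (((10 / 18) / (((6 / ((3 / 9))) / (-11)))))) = -5213107107 / 356048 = -14641.59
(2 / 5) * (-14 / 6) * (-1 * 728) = 10192 / 15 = 679.47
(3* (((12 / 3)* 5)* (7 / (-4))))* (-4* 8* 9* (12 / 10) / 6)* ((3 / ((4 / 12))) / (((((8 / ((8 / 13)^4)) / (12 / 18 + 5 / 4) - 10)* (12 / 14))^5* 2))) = 0.02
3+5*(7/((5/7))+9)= 97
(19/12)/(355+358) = 19/8556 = 0.00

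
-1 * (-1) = 1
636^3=257259456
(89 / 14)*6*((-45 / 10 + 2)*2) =-1335 / 7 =-190.71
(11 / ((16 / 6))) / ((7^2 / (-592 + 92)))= -4125 / 98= -42.09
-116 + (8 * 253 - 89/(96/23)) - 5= 180641/96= 1881.68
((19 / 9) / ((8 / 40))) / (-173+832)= 95 / 5931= 0.02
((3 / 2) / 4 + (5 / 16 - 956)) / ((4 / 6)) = -45855 / 32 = -1432.97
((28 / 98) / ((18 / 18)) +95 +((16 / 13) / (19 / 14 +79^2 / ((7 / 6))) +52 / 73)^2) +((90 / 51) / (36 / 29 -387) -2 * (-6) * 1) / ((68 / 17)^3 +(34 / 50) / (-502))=7516824119792653425275310695 / 78315843610674721608147591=95.98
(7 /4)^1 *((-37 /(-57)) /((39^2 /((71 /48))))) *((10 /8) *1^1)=91945 /66583296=0.00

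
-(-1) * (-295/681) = -295/681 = -0.43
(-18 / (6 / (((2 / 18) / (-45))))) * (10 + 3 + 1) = 14 / 135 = 0.10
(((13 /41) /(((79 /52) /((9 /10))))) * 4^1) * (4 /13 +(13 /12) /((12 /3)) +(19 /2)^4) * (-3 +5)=39646464 /3239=12240.34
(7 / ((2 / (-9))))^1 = -63 / 2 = -31.50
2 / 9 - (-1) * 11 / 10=119 / 90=1.32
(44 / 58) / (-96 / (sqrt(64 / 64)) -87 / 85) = -1870 / 239163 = -0.01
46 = 46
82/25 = 3.28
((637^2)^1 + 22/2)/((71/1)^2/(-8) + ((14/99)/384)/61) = -470497040640/730622369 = -643.97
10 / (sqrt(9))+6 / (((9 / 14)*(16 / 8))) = 8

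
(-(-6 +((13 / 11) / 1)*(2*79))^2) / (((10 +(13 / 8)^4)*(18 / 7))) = -748.37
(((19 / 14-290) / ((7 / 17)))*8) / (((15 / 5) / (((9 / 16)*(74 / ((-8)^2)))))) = -7625367 / 6272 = -1215.78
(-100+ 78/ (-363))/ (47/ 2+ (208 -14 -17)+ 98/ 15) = -0.48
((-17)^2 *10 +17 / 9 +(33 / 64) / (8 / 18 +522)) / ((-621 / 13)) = -101819324477 / 1681886592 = -60.54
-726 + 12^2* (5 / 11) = -7266 / 11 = -660.55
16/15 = 1.07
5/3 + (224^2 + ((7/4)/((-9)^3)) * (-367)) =146320645/2916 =50178.55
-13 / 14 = -0.93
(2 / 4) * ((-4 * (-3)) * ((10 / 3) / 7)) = 20 / 7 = 2.86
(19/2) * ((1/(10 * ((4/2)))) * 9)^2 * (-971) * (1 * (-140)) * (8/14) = 1494369/10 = 149436.90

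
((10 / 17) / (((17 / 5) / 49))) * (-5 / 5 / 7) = -350 / 289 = -1.21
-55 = -55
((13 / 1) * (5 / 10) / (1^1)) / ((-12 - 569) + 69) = -13 / 1024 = -0.01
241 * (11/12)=2651/12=220.92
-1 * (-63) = 63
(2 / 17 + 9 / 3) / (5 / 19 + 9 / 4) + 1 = 7275 / 3247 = 2.24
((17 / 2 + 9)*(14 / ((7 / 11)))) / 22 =35 / 2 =17.50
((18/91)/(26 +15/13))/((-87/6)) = -36/71659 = -0.00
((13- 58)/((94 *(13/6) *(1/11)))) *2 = -4.86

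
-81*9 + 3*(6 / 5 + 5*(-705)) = -56502 / 5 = -11300.40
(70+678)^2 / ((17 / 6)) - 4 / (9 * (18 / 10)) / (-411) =6574040372 / 33291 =197472.00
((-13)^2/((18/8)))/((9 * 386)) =338/15633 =0.02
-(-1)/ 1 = 1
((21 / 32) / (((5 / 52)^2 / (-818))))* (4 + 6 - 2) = -11612328 / 25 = -464493.12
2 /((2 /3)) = 3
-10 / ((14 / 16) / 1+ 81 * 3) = -80 / 1951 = -0.04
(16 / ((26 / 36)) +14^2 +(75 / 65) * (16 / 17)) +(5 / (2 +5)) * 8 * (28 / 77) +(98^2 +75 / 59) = 9865924763 / 1004003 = 9826.59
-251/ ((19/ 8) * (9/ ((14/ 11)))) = -28112/ 1881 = -14.95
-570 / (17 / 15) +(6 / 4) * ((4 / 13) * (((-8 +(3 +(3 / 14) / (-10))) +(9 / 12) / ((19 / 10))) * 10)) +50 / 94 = -723563704 / 1381471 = -523.76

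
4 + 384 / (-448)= 22 / 7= 3.14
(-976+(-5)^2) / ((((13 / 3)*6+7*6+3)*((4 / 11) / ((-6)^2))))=-94149 / 71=-1326.04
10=10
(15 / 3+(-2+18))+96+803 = 920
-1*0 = 0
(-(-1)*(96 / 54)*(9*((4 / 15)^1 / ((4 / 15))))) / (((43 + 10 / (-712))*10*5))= 2848 / 382575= 0.01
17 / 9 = 1.89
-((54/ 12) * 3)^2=-729/ 4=-182.25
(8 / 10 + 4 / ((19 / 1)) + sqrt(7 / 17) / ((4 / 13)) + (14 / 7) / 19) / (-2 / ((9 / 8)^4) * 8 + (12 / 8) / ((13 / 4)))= -0.34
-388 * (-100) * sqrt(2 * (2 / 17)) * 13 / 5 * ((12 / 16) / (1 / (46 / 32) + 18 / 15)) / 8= 2175225 * sqrt(17) / 3706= 2420.04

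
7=7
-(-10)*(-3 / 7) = -30 / 7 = -4.29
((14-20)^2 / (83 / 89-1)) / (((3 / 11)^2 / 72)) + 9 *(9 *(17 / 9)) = -516759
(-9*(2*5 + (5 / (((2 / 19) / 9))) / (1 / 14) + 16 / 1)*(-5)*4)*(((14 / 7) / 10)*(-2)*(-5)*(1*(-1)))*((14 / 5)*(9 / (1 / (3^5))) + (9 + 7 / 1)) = -13285848816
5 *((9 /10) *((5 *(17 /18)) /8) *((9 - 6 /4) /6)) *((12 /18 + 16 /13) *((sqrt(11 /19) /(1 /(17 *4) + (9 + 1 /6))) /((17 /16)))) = 0.49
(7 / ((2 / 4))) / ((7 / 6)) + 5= 17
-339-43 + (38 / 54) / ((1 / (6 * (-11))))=-3856 / 9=-428.44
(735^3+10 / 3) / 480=238239227 / 288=827219.54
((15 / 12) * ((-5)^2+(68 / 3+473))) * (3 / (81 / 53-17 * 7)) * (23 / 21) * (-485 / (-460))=-1825055 / 95088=-19.19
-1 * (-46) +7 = 53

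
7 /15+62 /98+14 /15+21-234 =-51687 /245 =-210.97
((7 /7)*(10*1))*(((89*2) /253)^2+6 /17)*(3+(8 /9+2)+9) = 1236393880 /9793377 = 126.25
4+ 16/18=44/9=4.89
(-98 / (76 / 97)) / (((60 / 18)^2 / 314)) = -6715989 / 1900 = -3534.73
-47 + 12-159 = -194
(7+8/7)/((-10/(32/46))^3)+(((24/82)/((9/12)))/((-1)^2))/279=-163497776/121781023875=-0.00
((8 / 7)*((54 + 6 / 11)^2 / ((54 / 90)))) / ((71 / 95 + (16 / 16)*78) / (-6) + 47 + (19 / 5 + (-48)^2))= 547200000 / 226107497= 2.42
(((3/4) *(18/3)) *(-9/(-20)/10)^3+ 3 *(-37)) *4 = -1775993439/4000000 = -444.00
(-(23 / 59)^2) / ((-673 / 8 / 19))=80408 / 2342713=0.03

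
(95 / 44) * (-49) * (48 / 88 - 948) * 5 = 121286025 / 242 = 501181.92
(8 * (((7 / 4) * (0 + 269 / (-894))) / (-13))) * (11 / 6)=20713 / 34866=0.59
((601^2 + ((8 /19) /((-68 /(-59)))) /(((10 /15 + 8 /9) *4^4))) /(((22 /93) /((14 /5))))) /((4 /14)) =136103865974097 /9095680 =14963572.37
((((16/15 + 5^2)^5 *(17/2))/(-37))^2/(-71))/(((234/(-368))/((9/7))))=1110256305620318249965521562894/5100535559970703125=217674456449.96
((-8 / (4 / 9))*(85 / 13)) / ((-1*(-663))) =-30 / 169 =-0.18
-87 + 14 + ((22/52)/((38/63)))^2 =-70778263/976144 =-72.51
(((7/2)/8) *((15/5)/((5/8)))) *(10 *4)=84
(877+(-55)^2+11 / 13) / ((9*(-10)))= -50737 / 1170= -43.36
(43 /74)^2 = 1849 /5476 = 0.34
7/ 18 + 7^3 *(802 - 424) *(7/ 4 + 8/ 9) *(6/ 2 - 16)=-40030669/ 9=-4447852.11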